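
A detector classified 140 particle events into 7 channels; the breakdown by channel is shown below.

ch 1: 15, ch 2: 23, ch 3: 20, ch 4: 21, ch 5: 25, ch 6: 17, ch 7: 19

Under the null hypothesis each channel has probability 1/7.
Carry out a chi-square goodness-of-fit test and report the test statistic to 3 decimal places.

3.500

Expected count for each of the 7 categories: 140/7 = 20.
χ² = (15−20)²/20 + (23−20)²/20 + (20−20)²/20 + (21−20)²/20 + (25−20)²/20 + (17−20)²/20 + (19−20)²/20
   = 1.2500 + 0.4500 + 0.0000 + 0.0500 + 1.2500 + 0.4500 + 0.0500
Sum = 3.500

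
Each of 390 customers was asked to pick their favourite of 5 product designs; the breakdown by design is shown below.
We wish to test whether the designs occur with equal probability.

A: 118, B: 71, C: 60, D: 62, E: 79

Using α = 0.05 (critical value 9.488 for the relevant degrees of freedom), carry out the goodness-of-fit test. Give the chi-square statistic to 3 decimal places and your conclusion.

Expected count for each of the 5 categories: 390/5 = 78.
A: (118 − 78)²/78 = 1600/78 = 20.5128
B: (71 − 78)²/78 = 49/78 = 0.6282
C: (60 − 78)²/78 = 324/78 = 4.1538
D: (62 − 78)²/78 = 256/78 = 3.2821
E: (79 − 78)²/78 = 1/78 = 0.0128
Sum = 28.590
df = 4. Since 28.590 > 9.488, we reject H₀.

28.590; reject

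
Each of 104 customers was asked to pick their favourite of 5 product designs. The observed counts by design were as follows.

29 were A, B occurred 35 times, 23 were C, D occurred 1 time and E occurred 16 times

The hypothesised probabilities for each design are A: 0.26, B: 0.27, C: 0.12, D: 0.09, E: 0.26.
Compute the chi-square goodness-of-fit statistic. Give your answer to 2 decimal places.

Expected counts E_i = n·p_i: 104×0.26 = 27.04, 104×0.27 = 28.08, 104×0.12 = 12.48, 104×0.09 = 9.36, 104×0.26 = 27.04.
χ² = (29−27.04)²/27.04 + (35−28.08)²/28.08 + (23−12.48)²/12.48 + (1−9.36)²/9.36 + (16−27.04)²/27.04
   = 0.142 + 1.705 + 8.868 + 7.467 + 4.507
Sum = 22.69

22.69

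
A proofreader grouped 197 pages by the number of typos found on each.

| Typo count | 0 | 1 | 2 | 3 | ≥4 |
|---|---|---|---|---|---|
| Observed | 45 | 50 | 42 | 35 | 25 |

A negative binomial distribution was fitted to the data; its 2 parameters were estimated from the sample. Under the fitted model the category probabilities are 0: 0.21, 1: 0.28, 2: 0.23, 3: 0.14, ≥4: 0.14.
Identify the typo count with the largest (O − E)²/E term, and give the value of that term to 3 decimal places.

3, 1.996

Expected counts E_i = n·p_i: 197×0.21 = 41.37, 197×0.28 = 55.16, 197×0.23 = 45.31, 197×0.14 = 27.58, 197×0.14 = 27.58.
χ² = (45−41.37)²/41.37 + (50−55.16)²/55.16 + (42−45.31)²/45.31 + (35−27.58)²/27.58 + (25−27.58)²/27.58
   = 0.3185 + 0.4827 + 0.2418 + 1.9962 + 0.2413
The largest term is for 3: 1.996.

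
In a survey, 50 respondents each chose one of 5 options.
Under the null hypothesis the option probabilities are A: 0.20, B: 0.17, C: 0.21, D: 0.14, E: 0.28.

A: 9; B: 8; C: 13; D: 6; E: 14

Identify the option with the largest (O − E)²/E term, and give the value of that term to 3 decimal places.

Expected counts E_i = n·p_i: 50×0.20 = 10, 50×0.17 = 8.5, 50×0.21 = 10.5, 50×0.14 = 7, 50×0.28 = 14.
cat         O        E   (O−E)²/E
A           9       10     0.1000
B           8      8.5     0.0294
C          13     10.5     0.5952
D           6        7     0.1429
E          14       14     0.0000
The largest term is for C: 0.595.

C, 0.595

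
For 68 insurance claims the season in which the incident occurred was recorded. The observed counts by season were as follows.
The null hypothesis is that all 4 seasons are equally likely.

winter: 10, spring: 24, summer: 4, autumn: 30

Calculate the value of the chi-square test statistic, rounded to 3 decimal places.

25.647

Under H₀ each category has probability 1/4, so each expected count is 68/4 = 17.
winter: (10 − 17)²/17 = 49/17 = 2.8824
spring: (24 − 17)²/17 = 49/17 = 2.8824
summer: (4 − 17)²/17 = 169/17 = 9.9412
autumn: (30 − 17)²/17 = 169/17 = 9.9412
Sum = 25.647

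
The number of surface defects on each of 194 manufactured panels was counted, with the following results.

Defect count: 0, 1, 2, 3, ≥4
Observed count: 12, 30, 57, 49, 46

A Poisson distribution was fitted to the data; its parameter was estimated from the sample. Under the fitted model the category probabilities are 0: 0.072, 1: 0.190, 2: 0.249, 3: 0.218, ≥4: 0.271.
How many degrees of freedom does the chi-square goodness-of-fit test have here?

3

There are k = 5 categories and 1 parameter estimated from the data, so df = 5 − 1 − 1 = 3.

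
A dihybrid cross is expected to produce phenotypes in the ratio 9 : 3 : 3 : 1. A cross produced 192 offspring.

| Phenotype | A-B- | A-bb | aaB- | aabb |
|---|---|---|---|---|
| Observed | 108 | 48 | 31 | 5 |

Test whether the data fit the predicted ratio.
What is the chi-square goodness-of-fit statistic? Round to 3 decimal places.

8.778

Ratio total = 16. Expected counts: 192×9/16 = 108, 192×3/16 = 36, 192×3/16 = 36, 192×1/16 = 12.
cat         O        E   (O−E)²/E
A-B-      108      108     0.0000
A-bb       48       36     4.0000
aaB-       31       36     0.6944
aabb        5       12     4.0833
Sum = 8.778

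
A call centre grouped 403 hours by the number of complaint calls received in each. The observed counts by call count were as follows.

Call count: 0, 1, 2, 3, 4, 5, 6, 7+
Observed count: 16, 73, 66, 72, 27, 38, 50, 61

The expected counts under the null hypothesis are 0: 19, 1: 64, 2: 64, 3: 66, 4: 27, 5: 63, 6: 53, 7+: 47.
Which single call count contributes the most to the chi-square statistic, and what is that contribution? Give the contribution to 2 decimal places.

χ² = (16−19)²/19 + (73−64)²/64 + (66−64)²/64 + (72−66)²/66 + (27−27)²/27 + (38−63)²/63 + (50−53)²/53 + (61−47)²/47
   = 0.474 + 1.266 + 0.063 + 0.545 + 0.000 + 9.921 + 0.170 + 4.170
The largest term is for 5: 9.92.

5, 9.92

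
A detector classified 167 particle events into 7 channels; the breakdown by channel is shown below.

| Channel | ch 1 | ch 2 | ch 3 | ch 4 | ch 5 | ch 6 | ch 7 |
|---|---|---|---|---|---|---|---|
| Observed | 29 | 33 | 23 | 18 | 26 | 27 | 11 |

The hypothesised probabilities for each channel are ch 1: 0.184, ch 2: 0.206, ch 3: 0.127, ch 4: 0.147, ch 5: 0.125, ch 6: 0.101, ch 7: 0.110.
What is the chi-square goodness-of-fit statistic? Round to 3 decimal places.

12.355

Expected counts E_i = n·p_i: 167×0.184 = 30.728, 167×0.206 = 34.402, 167×0.127 = 21.209, 167×0.147 = 24.549, 167×0.125 = 20.875, 167×0.101 = 16.867, 167×0.110 = 18.37.
ch 1: (29 − 30.728)²/30.728 = 2.985984/30.728 = 0.0972
ch 2: (33 − 34.402)²/34.402 = 1.965604/34.402 = 0.0571
ch 3: (23 − 21.209)²/21.209 = 3.207681/21.209 = 0.1512
ch 4: (18 − 24.549)²/24.549 = 42.889401/24.549 = 1.7471
ch 5: (26 − 20.875)²/20.875 = 26.265625/20.875 = 1.2582
ch 6: (27 − 16.867)²/16.867 = 102.677689/16.867 = 6.0875
ch 7: (11 − 18.37)²/18.37 = 54.3169/18.37 = 2.9568
Sum = 12.355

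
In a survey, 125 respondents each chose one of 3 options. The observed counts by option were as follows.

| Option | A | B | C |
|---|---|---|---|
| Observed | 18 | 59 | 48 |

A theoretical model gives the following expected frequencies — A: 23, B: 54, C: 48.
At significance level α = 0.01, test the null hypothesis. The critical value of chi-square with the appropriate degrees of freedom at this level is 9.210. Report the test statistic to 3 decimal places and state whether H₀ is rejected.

1.550; do not reject

χ² = (18−23)²/23 + (59−54)²/54 + (48−48)²/48
   = 1.0870 + 0.4630 + 0.0000
Sum = 1.550
df = 2. Since 1.550 < 9.210, we do not reject H₀.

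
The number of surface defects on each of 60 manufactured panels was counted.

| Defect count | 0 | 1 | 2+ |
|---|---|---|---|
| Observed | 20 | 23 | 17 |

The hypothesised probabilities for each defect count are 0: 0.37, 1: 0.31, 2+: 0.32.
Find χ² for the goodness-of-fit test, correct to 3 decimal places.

1.511

Expected counts E_i = n·p_i: 60×0.37 = 22.2, 60×0.31 = 18.6, 60×0.32 = 19.2.
0: (20 − 22.2)²/22.2 = 4.84/22.2 = 0.2180
1: (23 − 18.6)²/18.6 = 19.36/18.6 = 1.0409
2+: (17 − 19.2)²/19.2 = 4.84/19.2 = 0.2521
Sum = 1.511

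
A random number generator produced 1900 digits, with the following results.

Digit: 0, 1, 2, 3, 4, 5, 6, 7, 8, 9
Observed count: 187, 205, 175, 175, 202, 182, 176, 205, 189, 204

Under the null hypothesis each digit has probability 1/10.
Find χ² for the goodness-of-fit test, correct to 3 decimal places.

Expected count for each of the 10 categories: 1900/10 = 190.
χ² = (187−190)²/190 + (205−190)²/190 + (175−190)²/190 + (175−190)²/190 + (202−190)²/190 + (182−190)²/190 + (176−190)²/190 + (205−190)²/190 + (189−190)²/190 + (204−190)²/190
   = 0.0474 + 1.1842 + 1.1842 + 1.1842 + 0.7579 + 0.3368 + 1.0316 + 1.1842 + 0.0053 + 1.0316
Sum = 7.947

7.947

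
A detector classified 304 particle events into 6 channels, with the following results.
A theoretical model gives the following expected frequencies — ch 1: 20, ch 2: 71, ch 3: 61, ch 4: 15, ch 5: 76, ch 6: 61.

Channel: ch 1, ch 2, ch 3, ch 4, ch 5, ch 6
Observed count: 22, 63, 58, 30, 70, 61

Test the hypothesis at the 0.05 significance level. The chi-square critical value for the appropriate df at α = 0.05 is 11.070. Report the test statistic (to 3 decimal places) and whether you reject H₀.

ch 1: (22 − 20)²/20 = 4/20 = 0.2000
ch 2: (63 − 71)²/71 = 64/71 = 0.9014
ch 3: (58 − 61)²/61 = 9/61 = 0.1475
ch 4: (30 − 15)²/15 = 225/15 = 15.0000
ch 5: (70 − 76)²/76 = 36/76 = 0.4737
ch 6: (61 − 61)²/61 = 0/61 = 0.0000
Sum = 16.723
df = 5. Since 16.723 > 11.070, we reject H₀.

16.723; reject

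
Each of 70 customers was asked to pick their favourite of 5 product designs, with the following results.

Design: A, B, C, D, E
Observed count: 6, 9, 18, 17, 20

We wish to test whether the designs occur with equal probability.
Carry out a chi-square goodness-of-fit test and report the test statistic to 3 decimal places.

Under H₀ each category has probability 1/5, so each expected count is 70/5 = 14.
χ² = (6−14)²/14 + (9−14)²/14 + (18−14)²/14 + (17−14)²/14 + (20−14)²/14
   = 4.5714 + 1.7857 + 1.1429 + 0.6429 + 2.5714
Sum = 10.714

10.714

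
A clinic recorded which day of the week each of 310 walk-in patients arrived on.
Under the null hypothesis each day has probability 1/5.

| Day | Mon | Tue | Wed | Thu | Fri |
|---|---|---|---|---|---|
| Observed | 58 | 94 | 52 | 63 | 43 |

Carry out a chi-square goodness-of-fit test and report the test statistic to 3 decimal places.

Under H₀ each category has probability 1/5, so each expected count is 310/5 = 62.
Mon: (58 − 62)²/62 = 16/62 = 0.2581
Tue: (94 − 62)²/62 = 1024/62 = 16.5161
Wed: (52 − 62)²/62 = 100/62 = 1.6129
Thu: (63 − 62)²/62 = 1/62 = 0.0161
Fri: (43 − 62)²/62 = 361/62 = 5.8226
Sum = 24.226

24.226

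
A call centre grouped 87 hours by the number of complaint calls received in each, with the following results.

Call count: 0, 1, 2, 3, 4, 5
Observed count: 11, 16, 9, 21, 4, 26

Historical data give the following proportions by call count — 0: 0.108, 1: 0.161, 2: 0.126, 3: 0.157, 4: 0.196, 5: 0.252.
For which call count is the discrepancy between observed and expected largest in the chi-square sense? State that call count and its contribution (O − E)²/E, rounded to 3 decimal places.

Expected counts E_i = n·p_i: 87×0.108 = 9.396, 87×0.161 = 14.007, 87×0.126 = 10.962, 87×0.157 = 13.659, 87×0.196 = 17.052, 87×0.252 = 21.924.
χ² = (11−9.396)²/9.396 + (16−14.007)²/14.007 + (9−10.962)²/10.962 + (21−13.659)²/13.659 + (4−17.052)²/17.052 + (26−21.924)²/21.924
   = 0.2738 + 0.2836 + 0.3512 + 3.9454 + 9.9903 + 0.7578
The largest term is for 4: 9.990.

4, 9.990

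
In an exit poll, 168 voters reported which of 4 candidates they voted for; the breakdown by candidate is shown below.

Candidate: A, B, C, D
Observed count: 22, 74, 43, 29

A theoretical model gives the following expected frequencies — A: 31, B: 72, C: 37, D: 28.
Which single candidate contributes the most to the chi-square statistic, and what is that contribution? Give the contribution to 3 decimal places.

A, 2.613

cat         O        E   (O−E)²/E
A          22       31     2.6129
B          74       72     0.0556
C          43       37     0.9730
D          29       28     0.0357
The largest term is for A: 2.613.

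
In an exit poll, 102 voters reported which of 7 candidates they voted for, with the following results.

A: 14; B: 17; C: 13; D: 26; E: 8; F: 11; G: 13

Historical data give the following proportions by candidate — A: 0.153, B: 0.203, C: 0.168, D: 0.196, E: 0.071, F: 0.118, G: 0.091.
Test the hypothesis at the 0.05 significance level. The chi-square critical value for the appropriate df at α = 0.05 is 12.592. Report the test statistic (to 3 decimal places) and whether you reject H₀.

Expected counts E_i = n·p_i: 102×0.153 = 15.606, 102×0.203 = 20.706, 102×0.168 = 17.136, 102×0.196 = 19.992, 102×0.071 = 7.242, 102×0.118 = 12.036, 102×0.091 = 9.282.
cat         O        E   (O−E)²/E
A          14   15.606     0.1653
B          17   20.706     0.6633
C          13   17.136     0.9983
D          26   19.992     1.8055
E           8    7.242     0.0793
F          11   12.036     0.0892
G          13    9.282     1.4893
Sum = 5.290
df = 6. Since 5.290 < 12.592, we do not reject H₀.

5.290; do not reject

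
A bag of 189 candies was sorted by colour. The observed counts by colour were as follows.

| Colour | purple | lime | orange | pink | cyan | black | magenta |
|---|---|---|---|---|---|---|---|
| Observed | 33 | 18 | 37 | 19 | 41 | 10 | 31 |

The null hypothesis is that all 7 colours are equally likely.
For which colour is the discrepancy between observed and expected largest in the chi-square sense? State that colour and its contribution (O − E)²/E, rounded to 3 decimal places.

black, 10.704

Under H₀ each category has probability 1/7, so each expected count is 189/7 = 27.
cat          O        E   (O−E)²/E
purple      33       27     1.3333
lime        18       27     3.0000
orange      37       27     3.7037
pink        19       27     2.3704
cyan        41       27     7.2593
black       10       27    10.7037
magenta     31       27     0.5926
The largest term is for black: 10.704.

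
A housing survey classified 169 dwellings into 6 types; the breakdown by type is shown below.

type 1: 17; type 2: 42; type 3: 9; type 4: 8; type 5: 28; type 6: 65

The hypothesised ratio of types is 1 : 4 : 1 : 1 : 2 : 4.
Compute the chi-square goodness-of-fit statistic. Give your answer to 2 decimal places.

9.71

Ratio total = 13. Expected counts: 169×1/13 = 13, 169×4/13 = 52, 169×1/13 = 13, 169×1/13 = 13, 169×2/13 = 26, 169×4/13 = 52.
cat         O        E   (O−E)²/E
type 1     17       13      1.231
type 2     42       52      1.923
type 3      9       13      1.231
type 4      8       13      1.923
type 5     28       26      0.154
type 6     65       52      3.250
Sum = 9.71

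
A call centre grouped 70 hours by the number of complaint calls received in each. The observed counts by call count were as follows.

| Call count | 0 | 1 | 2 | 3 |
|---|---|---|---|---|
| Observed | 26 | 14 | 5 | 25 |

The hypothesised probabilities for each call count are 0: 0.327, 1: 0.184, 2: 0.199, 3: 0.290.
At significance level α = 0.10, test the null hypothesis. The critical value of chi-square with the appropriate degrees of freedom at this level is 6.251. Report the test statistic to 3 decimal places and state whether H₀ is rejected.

7.333; reject

Expected counts E_i = n·p_i: 70×0.327 = 22.89, 70×0.184 = 12.88, 70×0.199 = 13.93, 70×0.290 = 20.3.
0: (26 − 22.89)²/22.89 = 9.6721/22.89 = 0.4225
1: (14 − 12.88)²/12.88 = 1.2544/12.88 = 0.0974
2: (5 − 13.93)²/13.93 = 79.7449/13.93 = 5.7247
3: (25 − 20.3)²/20.3 = 22.09/20.3 = 1.0882
Sum = 7.333
df = 3. Since 7.333 > 6.251, we reject H₀.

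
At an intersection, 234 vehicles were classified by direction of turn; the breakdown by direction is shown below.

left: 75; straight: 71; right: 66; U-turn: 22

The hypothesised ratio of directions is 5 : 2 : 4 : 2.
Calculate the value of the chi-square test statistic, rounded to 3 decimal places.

Ratio total = 13. Expected counts: 234×5/13 = 90, 234×2/13 = 36, 234×4/13 = 72, 234×2/13 = 36.
χ² = (75−90)²/90 + (71−36)²/36 + (66−72)²/72 + (22−36)²/36
   = 2.5000 + 34.0278 + 0.5000 + 5.4444
Sum = 42.472

42.472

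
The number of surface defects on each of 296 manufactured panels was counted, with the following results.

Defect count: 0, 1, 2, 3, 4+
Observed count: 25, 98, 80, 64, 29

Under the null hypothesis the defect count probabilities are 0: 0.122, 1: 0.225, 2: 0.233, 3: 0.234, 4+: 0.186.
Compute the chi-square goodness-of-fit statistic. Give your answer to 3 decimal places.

32.720

Expected counts E_i = n·p_i: 296×0.122 = 36.112, 296×0.225 = 66.6, 296×0.233 = 68.968, 296×0.234 = 69.264, 296×0.186 = 55.056.
0: (25 − 36.112)²/36.112 = 123.476544/36.112 = 3.4193
1: (98 − 66.6)²/66.6 = 985.96/66.6 = 14.8042
2: (80 − 68.968)²/68.968 = 121.705024/68.968 = 1.7647
3: (64 − 69.264)²/69.264 = 27.709696/69.264 = 0.4001
4+: (29 − 55.056)²/55.056 = 678.915136/55.056 = 12.3314
Sum = 32.720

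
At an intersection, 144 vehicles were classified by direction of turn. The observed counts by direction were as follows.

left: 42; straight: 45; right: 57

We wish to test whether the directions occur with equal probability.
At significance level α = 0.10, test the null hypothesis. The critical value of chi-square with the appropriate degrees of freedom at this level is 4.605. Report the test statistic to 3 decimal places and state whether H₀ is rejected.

2.625; do not reject

Expected count for each of the 3 categories: 144/3 = 48.
left: (42 − 48)²/48 = 36/48 = 0.7500
straight: (45 − 48)²/48 = 9/48 = 0.1875
right: (57 − 48)²/48 = 81/48 = 1.6875
Sum = 2.625
df = 2. Since 2.625 < 4.605, we do not reject H₀.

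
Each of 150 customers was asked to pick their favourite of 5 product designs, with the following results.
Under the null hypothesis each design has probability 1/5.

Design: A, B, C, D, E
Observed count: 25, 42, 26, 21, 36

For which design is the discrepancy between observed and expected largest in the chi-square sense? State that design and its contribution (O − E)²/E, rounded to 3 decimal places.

B, 4.800

Under H₀ each category has probability 1/5, so each expected count is 150/5 = 30.
cat         O        E   (O−E)²/E
A          25       30     0.8333
B          42       30     4.8000
C          26       30     0.5333
D          21       30     2.7000
E          36       30     1.2000
The largest term is for B: 4.800.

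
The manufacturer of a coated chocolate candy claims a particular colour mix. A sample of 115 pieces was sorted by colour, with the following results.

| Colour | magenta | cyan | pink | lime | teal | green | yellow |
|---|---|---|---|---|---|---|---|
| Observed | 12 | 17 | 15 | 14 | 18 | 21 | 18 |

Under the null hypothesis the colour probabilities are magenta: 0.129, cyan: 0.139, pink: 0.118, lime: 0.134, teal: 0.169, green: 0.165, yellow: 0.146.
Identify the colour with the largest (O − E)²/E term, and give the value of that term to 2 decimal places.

magenta, 0.54

Expected counts E_i = n·p_i: 115×0.129 = 14.835, 115×0.139 = 15.985, 115×0.118 = 13.57, 115×0.134 = 15.41, 115×0.169 = 19.435, 115×0.165 = 18.975, 115×0.146 = 16.79.
cat          O        E   (O−E)²/E
magenta     12   14.835      0.542
cyan        17   15.985      0.064
pink        15    13.57      0.151
lime        14    15.41      0.129
teal        18   19.435      0.106
green       21   18.975      0.216
yellow      18    16.79      0.087
The largest term is for magenta: 0.54.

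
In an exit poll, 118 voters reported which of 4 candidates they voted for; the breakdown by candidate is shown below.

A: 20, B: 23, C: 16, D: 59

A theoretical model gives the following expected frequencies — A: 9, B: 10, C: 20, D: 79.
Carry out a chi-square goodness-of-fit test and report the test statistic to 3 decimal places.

A: (20 − 9)²/9 = 121/9 = 13.4444
B: (23 − 10)²/10 = 169/10 = 16.9000
C: (16 − 20)²/20 = 16/20 = 0.8000
D: (59 − 79)²/79 = 400/79 = 5.0633
Sum = 36.208

36.208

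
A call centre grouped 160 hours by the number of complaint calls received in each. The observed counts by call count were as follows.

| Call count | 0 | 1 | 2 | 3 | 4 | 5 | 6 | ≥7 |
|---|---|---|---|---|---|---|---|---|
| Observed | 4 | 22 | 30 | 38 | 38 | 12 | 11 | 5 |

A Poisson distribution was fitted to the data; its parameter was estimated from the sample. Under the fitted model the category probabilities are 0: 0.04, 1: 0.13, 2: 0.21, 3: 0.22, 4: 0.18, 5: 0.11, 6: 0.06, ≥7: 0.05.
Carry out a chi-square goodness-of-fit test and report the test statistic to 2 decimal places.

Expected counts E_i = n·p_i: 160×0.04 = 6.4, 160×0.13 = 20.8, 160×0.21 = 33.6, 160×0.22 = 35.2, 160×0.18 = 28.8, 160×0.11 = 17.6, 160×0.06 = 9.6, 160×0.05 = 8.
χ² = (4−6.4)²/6.4 + (22−20.8)²/20.8 + (30−33.6)²/33.6 + (38−35.2)²/35.2 + (38−28.8)²/28.8 + (12−17.6)²/17.6 + (11−9.6)²/9.6 + (5−8)²/8
   = 0.900 + 0.069 + 0.386 + 0.223 + 2.939 + 1.782 + 0.204 + 1.125
Sum = 7.63

7.63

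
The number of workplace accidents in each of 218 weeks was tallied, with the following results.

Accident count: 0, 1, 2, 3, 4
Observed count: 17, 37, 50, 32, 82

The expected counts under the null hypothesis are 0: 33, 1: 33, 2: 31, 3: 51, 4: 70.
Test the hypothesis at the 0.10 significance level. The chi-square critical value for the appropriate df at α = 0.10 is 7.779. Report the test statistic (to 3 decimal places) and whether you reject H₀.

0: (17 − 33)²/33 = 256/33 = 7.7576
1: (37 − 33)²/33 = 16/33 = 0.4848
2: (50 − 31)²/31 = 361/31 = 11.6452
3: (32 − 51)²/51 = 361/51 = 7.0784
4: (82 − 70)²/70 = 144/70 = 2.0571
Sum = 29.023
df = 4. Since 29.023 > 7.779, we reject H₀.

29.023; reject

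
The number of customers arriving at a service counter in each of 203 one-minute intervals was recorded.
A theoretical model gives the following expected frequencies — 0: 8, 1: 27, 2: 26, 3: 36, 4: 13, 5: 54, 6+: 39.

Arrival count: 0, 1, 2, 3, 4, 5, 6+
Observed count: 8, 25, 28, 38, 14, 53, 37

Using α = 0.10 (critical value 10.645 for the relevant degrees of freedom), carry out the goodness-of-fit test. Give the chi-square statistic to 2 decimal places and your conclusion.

cat         O        E   (O−E)²/E
0           8        8      0.000
1          25       27      0.148
2          28       26      0.154
3          38       36      0.111
4          14       13      0.077
5          53       54      0.019
6+         37       39      0.103
Sum = 0.61
df = 6. Since 0.61 < 10.645, we do not reject H₀.

0.61; do not reject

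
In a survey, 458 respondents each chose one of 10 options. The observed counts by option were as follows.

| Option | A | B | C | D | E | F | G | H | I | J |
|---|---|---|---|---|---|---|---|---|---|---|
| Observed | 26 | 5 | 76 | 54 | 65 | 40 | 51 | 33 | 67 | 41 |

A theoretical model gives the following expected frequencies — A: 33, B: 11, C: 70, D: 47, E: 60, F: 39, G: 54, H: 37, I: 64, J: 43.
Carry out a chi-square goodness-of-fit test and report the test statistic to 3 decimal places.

7.589

cat         O        E   (O−E)²/E
A          26       33     1.4848
B           5       11     3.2727
C          76       70     0.5143
D          54       47     1.0426
E          65       60     0.4167
F          40       39     0.0256
G          51       54     0.1667
H          33       37     0.4324
I          67       64     0.1406
J          41       43     0.0930
Sum = 7.589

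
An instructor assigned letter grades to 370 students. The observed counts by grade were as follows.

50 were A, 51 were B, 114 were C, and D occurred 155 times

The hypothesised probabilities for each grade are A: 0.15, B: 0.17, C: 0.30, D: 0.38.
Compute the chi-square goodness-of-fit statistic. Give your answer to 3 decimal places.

4.352

Expected counts E_i = n·p_i: 370×0.15 = 55.5, 370×0.17 = 62.9, 370×0.30 = 111, 370×0.38 = 140.6.
χ² = (50−55.5)²/55.5 + (51−62.9)²/62.9 + (114−111)²/111 + (155−140.6)²/140.6
   = 0.5450 + 2.2514 + 0.0811 + 1.4748
Sum = 4.352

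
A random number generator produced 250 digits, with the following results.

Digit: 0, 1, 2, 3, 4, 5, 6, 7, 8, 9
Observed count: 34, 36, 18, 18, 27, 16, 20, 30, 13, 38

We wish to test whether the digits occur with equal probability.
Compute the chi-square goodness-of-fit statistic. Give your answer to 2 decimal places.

29.92

Expected count for each of the 10 categories: 250/10 = 25.
cat         O        E   (O−E)²/E
0          34       25      3.240
1          36       25      4.840
2          18       25      1.960
3          18       25      1.960
4          27       25      0.160
5          16       25      3.240
6          20       25      1.000
7          30       25      1.000
8          13       25      5.760
9          38       25      6.760
Sum = 29.92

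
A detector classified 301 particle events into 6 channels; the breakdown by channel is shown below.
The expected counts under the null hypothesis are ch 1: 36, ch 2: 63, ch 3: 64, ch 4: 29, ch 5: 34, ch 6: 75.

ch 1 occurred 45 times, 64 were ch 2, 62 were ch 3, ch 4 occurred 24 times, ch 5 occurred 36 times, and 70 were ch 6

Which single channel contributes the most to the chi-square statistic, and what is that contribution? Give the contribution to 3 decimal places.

χ² = (45−36)²/36 + (64−63)²/63 + (62−64)²/64 + (24−29)²/29 + (36−34)²/34 + (70−75)²/75
   = 2.2500 + 0.0159 + 0.0625 + 0.8621 + 0.1176 + 0.3333
The largest term is for ch 1: 2.250.

ch 1, 2.250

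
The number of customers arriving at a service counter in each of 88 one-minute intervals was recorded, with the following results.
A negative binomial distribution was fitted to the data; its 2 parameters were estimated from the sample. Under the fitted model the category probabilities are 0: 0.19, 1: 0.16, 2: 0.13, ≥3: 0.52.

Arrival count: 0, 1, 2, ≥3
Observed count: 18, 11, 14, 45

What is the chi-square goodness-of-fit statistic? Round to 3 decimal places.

1.357

Expected counts E_i = n·p_i: 88×0.19 = 16.72, 88×0.16 = 14.08, 88×0.13 = 11.44, 88×0.52 = 45.76.
χ² = (18−16.72)²/16.72 + (11−14.08)²/14.08 + (14−11.44)²/11.44 + (45−45.76)²/45.76
   = 0.0980 + 0.6738 + 0.5729 + 0.0126
Sum = 1.357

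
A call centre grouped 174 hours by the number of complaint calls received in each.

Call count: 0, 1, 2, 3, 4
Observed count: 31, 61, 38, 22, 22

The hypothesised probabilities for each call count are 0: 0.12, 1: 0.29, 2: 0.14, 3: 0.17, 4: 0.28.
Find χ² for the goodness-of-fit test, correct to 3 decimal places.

31.341

Expected counts E_i = n·p_i: 174×0.12 = 20.88, 174×0.29 = 50.46, 174×0.14 = 24.36, 174×0.17 = 29.58, 174×0.28 = 48.72.
0: (31 − 20.88)²/20.88 = 102.4144/20.88 = 4.9049
1: (61 − 50.46)²/50.46 = 111.0916/50.46 = 2.2016
2: (38 − 24.36)²/24.36 = 186.0496/24.36 = 7.6375
3: (22 − 29.58)²/29.58 = 57.4564/29.58 = 1.9424
4: (22 − 48.72)²/48.72 = 713.9584/48.72 = 14.6543
Sum = 31.341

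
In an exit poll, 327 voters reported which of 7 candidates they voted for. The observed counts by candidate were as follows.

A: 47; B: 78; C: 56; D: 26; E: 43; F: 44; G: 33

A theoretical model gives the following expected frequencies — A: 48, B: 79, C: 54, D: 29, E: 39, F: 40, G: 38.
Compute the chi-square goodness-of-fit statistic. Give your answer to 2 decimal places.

χ² = (47−48)²/48 + (78−79)²/79 + (56−54)²/54 + (26−29)²/29 + (43−39)²/39 + (44−40)²/40 + (33−38)²/38
   = 0.021 + 0.013 + 0.074 + 0.310 + 0.410 + 0.400 + 0.658
Sum = 1.89

1.89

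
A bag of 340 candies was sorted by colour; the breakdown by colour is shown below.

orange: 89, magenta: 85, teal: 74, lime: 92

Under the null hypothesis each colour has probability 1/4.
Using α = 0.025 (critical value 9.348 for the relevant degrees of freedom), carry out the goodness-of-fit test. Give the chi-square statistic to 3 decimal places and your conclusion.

Under H₀ each category has probability 1/4, so each expected count is 340/4 = 85.
χ² = (89−85)²/85 + (85−85)²/85 + (74−85)²/85 + (92−85)²/85
   = 0.1882 + 0.0000 + 1.4235 + 0.5765
Sum = 2.188
df = 3. Since 2.188 < 9.348, we do not reject H₀.

2.188; do not reject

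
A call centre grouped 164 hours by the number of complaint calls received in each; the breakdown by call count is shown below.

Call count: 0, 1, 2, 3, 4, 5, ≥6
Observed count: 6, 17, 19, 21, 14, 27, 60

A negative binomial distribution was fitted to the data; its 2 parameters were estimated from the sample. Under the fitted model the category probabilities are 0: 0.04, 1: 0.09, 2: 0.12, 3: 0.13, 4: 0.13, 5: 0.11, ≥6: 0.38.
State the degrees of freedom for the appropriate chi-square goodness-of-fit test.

4

There are k = 7 categories and 2 parameters estimated from the data, so df = 7 − 1 − 2 = 4.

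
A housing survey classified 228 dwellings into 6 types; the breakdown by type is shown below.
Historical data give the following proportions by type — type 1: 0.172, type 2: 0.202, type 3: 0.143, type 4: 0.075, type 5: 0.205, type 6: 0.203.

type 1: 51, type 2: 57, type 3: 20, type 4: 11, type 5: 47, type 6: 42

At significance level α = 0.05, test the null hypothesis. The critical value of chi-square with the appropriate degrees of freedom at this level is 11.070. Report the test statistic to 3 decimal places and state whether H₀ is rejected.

13.588; reject

Expected counts E_i = n·p_i: 228×0.172 = 39.216, 228×0.202 = 46.056, 228×0.143 = 32.604, 228×0.075 = 17.1, 228×0.205 = 46.74, 228×0.203 = 46.284.
χ² = (51−39.216)²/39.216 + (57−46.056)²/46.056 + (20−32.604)²/32.604 + (11−17.1)²/17.1 + (47−46.74)²/46.74 + (42−46.284)²/46.284
   = 3.5410 + 2.6006 + 4.8724 + 2.1760 + 0.0014 + 0.3965
Sum = 13.588
df = 5. Since 13.588 > 11.070, we reject H₀.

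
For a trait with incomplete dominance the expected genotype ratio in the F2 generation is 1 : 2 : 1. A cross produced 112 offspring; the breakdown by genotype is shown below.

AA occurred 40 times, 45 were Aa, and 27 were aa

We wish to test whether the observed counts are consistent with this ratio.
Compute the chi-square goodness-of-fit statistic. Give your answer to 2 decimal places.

7.34

Ratio total = 4. Expected counts: 112×1/4 = 28, 112×2/4 = 56, 112×1/4 = 28.
χ² = (40−28)²/28 + (45−56)²/56 + (27−28)²/28
   = 5.143 + 2.161 + 0.036
Sum = 7.34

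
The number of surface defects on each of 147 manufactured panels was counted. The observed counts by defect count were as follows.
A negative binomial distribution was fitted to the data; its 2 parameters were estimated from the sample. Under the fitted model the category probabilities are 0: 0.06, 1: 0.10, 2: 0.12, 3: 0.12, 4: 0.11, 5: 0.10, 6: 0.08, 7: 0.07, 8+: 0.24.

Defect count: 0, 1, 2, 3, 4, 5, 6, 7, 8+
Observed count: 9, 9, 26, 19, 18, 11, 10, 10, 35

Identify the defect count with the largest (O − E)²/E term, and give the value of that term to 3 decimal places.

2, 3.962

Expected counts E_i = n·p_i: 147×0.06 = 8.82, 147×0.10 = 14.7, 147×0.12 = 17.64, 147×0.12 = 17.64, 147×0.11 = 16.17, 147×0.10 = 14.7, 147×0.08 = 11.76, 147×0.07 = 10.29, 147×0.24 = 35.28.
cat         O        E   (O−E)²/E
0           9     8.82     0.0037
1           9     14.7     2.2102
2          26    17.64     3.9620
3          19    17.64     0.1049
4          18    16.17     0.2071
5          11     14.7     0.9313
6          10    11.76     0.2634
7          10    10.29     0.0082
8+         35    35.28     0.0022
The largest term is for 2: 3.962.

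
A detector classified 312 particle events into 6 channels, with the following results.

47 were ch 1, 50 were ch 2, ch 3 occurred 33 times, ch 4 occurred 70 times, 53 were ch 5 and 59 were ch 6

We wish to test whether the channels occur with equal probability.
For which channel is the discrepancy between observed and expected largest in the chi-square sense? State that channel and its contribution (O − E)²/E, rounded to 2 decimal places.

ch 3, 6.94

Expected count for each of the 6 categories: 312/6 = 52.
ch 1: (47 − 52)²/52 = 25/52 = 0.481
ch 2: (50 − 52)²/52 = 4/52 = 0.077
ch 3: (33 − 52)²/52 = 361/52 = 6.942
ch 4: (70 − 52)²/52 = 324/52 = 6.231
ch 5: (53 − 52)²/52 = 1/52 = 0.019
ch 6: (59 − 52)²/52 = 49/52 = 0.942
The largest term is for ch 3: 6.94.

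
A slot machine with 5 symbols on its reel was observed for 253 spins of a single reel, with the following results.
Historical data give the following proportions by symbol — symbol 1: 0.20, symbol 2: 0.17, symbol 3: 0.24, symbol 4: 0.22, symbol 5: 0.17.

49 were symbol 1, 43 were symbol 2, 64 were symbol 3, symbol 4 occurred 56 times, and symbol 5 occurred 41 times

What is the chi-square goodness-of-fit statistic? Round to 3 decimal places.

0.324

Expected counts E_i = n·p_i: 253×0.20 = 50.6, 253×0.17 = 43.01, 253×0.24 = 60.72, 253×0.22 = 55.66, 253×0.17 = 43.01.
cat           O        E   (O−E)²/E
symbol 1     49     50.6     0.0506
symbol 2     43    43.01     0.0000
symbol 3     64    60.72     0.1772
symbol 4     56    55.66     0.0021
symbol 5     41    43.01     0.0939
Sum = 0.324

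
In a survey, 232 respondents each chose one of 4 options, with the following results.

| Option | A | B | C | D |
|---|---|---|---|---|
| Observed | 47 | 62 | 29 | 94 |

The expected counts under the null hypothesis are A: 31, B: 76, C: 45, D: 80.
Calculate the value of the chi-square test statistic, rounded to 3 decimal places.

cat         O        E   (O−E)²/E
A          47       31     8.2581
B          62       76     2.5789
C          29       45     5.6889
D          94       80     2.4500
Sum = 18.976

18.976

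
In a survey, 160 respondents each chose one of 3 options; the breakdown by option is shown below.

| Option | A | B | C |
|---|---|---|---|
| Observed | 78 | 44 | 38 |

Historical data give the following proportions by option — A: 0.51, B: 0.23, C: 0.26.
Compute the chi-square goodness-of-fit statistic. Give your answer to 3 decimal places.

Expected counts E_i = n·p_i: 160×0.51 = 81.6, 160×0.23 = 36.8, 160×0.26 = 41.6.
χ² = (78−81.6)²/81.6 + (44−36.8)²/36.8 + (38−41.6)²/41.6
   = 0.1588 + 1.4087 + 0.3115
Sum = 1.879

1.879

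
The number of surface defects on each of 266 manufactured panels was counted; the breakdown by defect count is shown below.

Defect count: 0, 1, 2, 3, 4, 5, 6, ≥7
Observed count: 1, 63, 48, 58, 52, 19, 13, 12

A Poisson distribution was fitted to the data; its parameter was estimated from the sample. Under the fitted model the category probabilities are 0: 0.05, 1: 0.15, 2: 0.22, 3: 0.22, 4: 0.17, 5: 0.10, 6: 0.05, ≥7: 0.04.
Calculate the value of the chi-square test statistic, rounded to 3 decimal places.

Expected counts E_i = n·p_i: 266×0.05 = 13.3, 266×0.15 = 39.9, 266×0.22 = 58.52, 266×0.22 = 58.52, 266×0.17 = 45.22, 266×0.10 = 26.6, 266×0.05 = 13.3, 266×0.04 = 10.64.
χ² = (1−13.3)²/13.3 + (63−39.9)²/39.9 + (48−58.52)²/58.52 + (58−58.52)²/58.52 + (52−45.22)²/45.22 + (19−26.6)²/26.6 + (13−13.3)²/13.3 + (12−10.64)²/10.64
   = 11.3752 + 13.3737 + 1.8912 + 0.0046 + 1.0166 + 2.1714 + 0.0068 + 0.1738
Sum = 30.013

30.013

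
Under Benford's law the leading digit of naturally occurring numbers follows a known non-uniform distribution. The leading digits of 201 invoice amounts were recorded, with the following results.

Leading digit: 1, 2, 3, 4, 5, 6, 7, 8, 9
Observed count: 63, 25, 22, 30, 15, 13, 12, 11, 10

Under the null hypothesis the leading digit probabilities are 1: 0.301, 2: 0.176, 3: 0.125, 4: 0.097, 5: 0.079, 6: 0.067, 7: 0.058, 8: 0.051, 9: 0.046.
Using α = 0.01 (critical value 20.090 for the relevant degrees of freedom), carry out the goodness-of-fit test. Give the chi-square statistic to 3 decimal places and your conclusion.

Expected counts E_i = n·p_i: 201×0.301 = 60.501, 201×0.176 = 35.376, 201×0.125 = 25.125, 201×0.097 = 19.497, 201×0.079 = 15.879, 201×0.067 = 13.467, 201×0.058 = 11.658, 201×0.051 = 10.251, 201×0.046 = 9.246.
1: (63 − 60.501)²/60.501 = 6.245001/60.501 = 0.1032
2: (25 − 35.376)²/35.376 = 107.661376/35.376 = 3.0433
3: (22 − 25.125)²/25.125 = 9.765625/25.125 = 0.3887
4: (30 − 19.497)²/19.497 = 110.313009/19.497 = 5.6579
5: (15 − 15.879)²/15.879 = 0.772641/15.879 = 0.0487
6: (13 − 13.467)²/13.467 = 0.218089/13.467 = 0.0162
7: (12 − 11.658)²/11.658 = 0.116964/11.658 = 0.0100
8: (11 − 10.251)²/10.251 = 0.561001/10.251 = 0.0547
9: (10 − 9.246)²/9.246 = 0.568516/9.246 = 0.0615
Sum = 9.384
df = 8. Since 9.384 < 20.090, we do not reject H₀.

9.384; do not reject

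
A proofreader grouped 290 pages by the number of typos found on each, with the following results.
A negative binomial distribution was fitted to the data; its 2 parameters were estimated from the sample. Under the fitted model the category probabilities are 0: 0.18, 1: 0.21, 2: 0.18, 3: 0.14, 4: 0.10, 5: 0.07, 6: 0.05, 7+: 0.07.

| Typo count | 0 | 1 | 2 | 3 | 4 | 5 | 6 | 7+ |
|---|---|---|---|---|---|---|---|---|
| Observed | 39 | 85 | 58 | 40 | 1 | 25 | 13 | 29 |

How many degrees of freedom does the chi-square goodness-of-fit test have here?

5

There are k = 8 categories and 2 parameters estimated from the data, so df = 8 − 1 − 2 = 5.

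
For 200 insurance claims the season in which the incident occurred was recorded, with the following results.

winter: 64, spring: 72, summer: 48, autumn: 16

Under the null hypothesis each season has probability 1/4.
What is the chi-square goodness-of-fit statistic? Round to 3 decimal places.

36.800

Expected count for each of the 4 categories: 200/4 = 50.
cat         O        E   (O−E)²/E
winter     64       50     3.9200
spring     72       50     9.6800
summer     48       50     0.0800
autumn     16       50    23.1200
Sum = 36.800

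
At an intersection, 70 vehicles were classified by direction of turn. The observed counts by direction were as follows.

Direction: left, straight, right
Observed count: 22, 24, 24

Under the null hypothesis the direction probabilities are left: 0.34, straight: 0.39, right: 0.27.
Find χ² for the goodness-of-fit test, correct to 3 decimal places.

1.911

Expected counts E_i = n·p_i: 70×0.34 = 23.8, 70×0.39 = 27.3, 70×0.27 = 18.9.
χ² = (22−23.8)²/23.8 + (24−27.3)²/27.3 + (24−18.9)²/18.9
   = 0.1361 + 0.3989 + 1.3762
Sum = 1.911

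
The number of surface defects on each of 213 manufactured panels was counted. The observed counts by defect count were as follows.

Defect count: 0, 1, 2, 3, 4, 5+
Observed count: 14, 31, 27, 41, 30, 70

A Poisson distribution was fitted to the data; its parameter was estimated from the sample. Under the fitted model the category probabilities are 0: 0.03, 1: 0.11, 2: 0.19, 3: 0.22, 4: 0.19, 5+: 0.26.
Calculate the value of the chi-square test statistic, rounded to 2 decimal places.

Expected counts E_i = n·p_i: 213×0.03 = 6.39, 213×0.11 = 23.43, 213×0.19 = 40.47, 213×0.22 = 46.86, 213×0.19 = 40.47, 213×0.26 = 55.38.
cat         O        E   (O−E)²/E
0          14     6.39      9.063
1          31    23.43      2.446
2          27    40.47      4.483
3          41    46.86      0.733
4          30    40.47      2.709
5+         70    55.38      3.860
Sum = 23.29

23.29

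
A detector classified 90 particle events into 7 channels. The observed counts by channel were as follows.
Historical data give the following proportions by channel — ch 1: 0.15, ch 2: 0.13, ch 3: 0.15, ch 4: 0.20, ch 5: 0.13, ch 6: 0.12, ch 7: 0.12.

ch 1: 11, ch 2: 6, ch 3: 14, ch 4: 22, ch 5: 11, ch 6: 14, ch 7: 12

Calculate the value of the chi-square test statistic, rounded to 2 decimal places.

Expected counts E_i = n·p_i: 90×0.15 = 13.5, 90×0.13 = 11.7, 90×0.15 = 13.5, 90×0.20 = 18, 90×0.13 = 11.7, 90×0.12 = 10.8, 90×0.12 = 10.8.
cat         O        E   (O−E)²/E
ch 1       11     13.5      0.463
ch 2        6     11.7      2.777
ch 3       14     13.5      0.019
ch 4       22       18      0.889
ch 5       11     11.7      0.042
ch 6       14     10.8      0.948
ch 7       12     10.8      0.133
Sum = 5.27

5.27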